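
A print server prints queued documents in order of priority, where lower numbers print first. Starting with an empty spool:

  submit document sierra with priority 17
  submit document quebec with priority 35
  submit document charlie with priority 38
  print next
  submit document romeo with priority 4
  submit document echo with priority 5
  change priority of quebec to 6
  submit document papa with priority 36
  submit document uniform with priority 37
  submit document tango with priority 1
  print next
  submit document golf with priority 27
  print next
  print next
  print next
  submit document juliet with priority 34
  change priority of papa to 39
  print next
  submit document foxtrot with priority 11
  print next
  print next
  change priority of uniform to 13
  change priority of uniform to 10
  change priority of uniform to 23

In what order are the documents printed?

add sierra (priority 17) → {sierra:17}
add quebec (priority 35) → {sierra:17, quebec:35}
add charlie (priority 38) → {sierra:17, quebec:35, charlie:38}
print next → sierra; now {quebec:35, charlie:38}
add romeo (priority 4) → {romeo:4, quebec:35, charlie:38}
add echo (priority 5) → {romeo:4, echo:5, quebec:35, charlie:38}
update quebec to priority 6 → {romeo:4, echo:5, quebec:6, charlie:38}
add papa (priority 36) → {romeo:4, echo:5, quebec:6, papa:36, charlie:38}
add uniform (priority 37) → {romeo:4, echo:5, quebec:6, papa:36, uniform:37, charlie:38}
add tango (priority 1) → {tango:1, romeo:4, echo:5, quebec:6, papa:36, uniform:37, charlie:38}
print next → tango; now {romeo:4, echo:5, quebec:6, papa:36, uniform:37, charlie:38}
add golf (priority 27) → {romeo:4, echo:5, quebec:6, golf:27, papa:36, uniform:37, charlie:38}
print next → romeo; now {echo:5, quebec:6, golf:27, papa:36, uniform:37, charlie:38}
print next → echo; now {quebec:6, golf:27, papa:36, uniform:37, charlie:38}
print next → quebec; now {golf:27, papa:36, uniform:37, charlie:38}
add juliet (priority 34) → {golf:27, juliet:34, papa:36, uniform:37, charlie:38}
update papa to priority 39 → {golf:27, juliet:34, uniform:37, charlie:38, papa:39}
print next → golf; now {juliet:34, uniform:37, charlie:38, papa:39}
add foxtrot (priority 11) → {foxtrot:11, juliet:34, uniform:37, charlie:38, papa:39}
print next → foxtrot; now {juliet:34, uniform:37, charlie:38, papa:39}
print next → juliet; now {uniform:37, charlie:38, papa:39}
update uniform to priority 13 → {uniform:13, charlie:38, papa:39}
update uniform to priority 10 → {uniform:10, charlie:38, papa:39}
update uniform to priority 23 → {uniform:23, charlie:38, papa:39}

sierra, tango, romeo, echo, quebec, golf, foxtrot, juliet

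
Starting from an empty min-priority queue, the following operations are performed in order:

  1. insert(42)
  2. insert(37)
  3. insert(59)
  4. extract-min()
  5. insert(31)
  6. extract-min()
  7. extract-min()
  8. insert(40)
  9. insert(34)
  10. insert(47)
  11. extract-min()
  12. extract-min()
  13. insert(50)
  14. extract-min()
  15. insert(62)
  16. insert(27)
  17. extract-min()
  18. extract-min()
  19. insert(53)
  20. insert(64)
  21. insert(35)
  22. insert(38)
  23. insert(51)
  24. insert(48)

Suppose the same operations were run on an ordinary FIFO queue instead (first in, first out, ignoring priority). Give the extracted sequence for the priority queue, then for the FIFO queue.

insert 42 → {42}
insert 37 → {37, 42}
insert 59 → {37, 42, 59}
extract-min → 37; now {42, 59}
insert 31 → {31, 42, 59}
extract-min → 31; now {42, 59}
extract-min → 42; now {59}
insert 40 → {40, 59}
insert 34 → {34, 40, 59}
insert 47 → {34, 40, 47, 59}
extract-min → 34; now {40, 47, 59}
extract-min → 40; now {47, 59}
insert 50 → {47, 50, 59}
extract-min → 47; now {50, 59}
insert 62 → {50, 59, 62}
insert 27 → {27, 50, 59, 62}
extract-min → 27; now {50, 59, 62}
extract-min → 50; now {59, 62}
insert 53 → {53, 59, 62}
insert 64 → {53, 59, 62, 64}
insert 35 → {35, 53, 59, 62, 64}
insert 38 → {35, 38, 53, 59, 62, 64}
insert 51 → {35, 38, 51, 53, 59, 62, 64}
insert 48 → {35, 38, 48, 51, 53, 59, 62, 64}

priority queue: 37 → 31 → 42 → 34 → 40 → 47 → 27 → 50; FIFO queue: [42, 37, 59, 31, 40, 34, 47, 50]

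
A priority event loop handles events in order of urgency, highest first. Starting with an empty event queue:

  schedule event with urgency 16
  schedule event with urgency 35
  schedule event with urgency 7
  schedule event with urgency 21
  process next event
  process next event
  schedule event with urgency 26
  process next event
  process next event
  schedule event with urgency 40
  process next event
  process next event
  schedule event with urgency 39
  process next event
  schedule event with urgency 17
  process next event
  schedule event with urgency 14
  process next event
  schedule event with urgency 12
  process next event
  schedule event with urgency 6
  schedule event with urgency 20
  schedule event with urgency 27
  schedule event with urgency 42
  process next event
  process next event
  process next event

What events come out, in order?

[35, 21, 26, 16, 40, 7, 39, 17, 14, 12, 42, 27, 20]

insert 16 → {16}
insert 35 → {35, 16}
insert 7 → {35, 16, 7}
insert 21 → {35, 21, 16, 7}
process next event → 35; now {21, 16, 7}
process next event → 21; now {16, 7}
insert 26 → {26, 16, 7}
process next event → 26; now {16, 7}
process next event → 16; now {7}
insert 40 → {40, 7}
process next event → 40; now {7}
process next event → 7; now {}
insert 39 → {39}
process next event → 39; now {}
insert 17 → {17}
process next event → 17; now {}
insert 14 → {14}
process next event → 14; now {}
insert 12 → {12}
process next event → 12; now {}
insert 6 → {6}
insert 20 → {20, 6}
insert 27 → {27, 20, 6}
insert 42 → {42, 27, 20, 6}
process next event → 42; now {27, 20, 6}
process next event → 27; now {20, 6}
process next event → 20; now {6}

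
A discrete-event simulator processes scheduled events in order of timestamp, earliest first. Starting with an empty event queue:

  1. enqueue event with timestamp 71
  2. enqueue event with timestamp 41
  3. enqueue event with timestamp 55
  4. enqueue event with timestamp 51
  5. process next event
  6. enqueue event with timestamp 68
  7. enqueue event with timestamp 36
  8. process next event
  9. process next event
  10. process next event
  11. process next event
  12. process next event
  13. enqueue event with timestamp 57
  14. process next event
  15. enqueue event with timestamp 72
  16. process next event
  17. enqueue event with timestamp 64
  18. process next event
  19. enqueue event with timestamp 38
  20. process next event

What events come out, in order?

41, 36, 51, 55, 68, 71, 57, 72, 64, 38

insert 71 → {71}
insert 41 → {41, 71}
insert 55 → {41, 55, 71}
insert 51 → {41, 51, 55, 71}
process next event → 41; now {51, 55, 71}
insert 68 → {51, 55, 68, 71}
insert 36 → {36, 51, 55, 68, 71}
process next event → 36; now {51, 55, 68, 71}
process next event → 51; now {55, 68, 71}
process next event → 55; now {68, 71}
process next event → 68; now {71}
process next event → 71; now {}
insert 57 → {57}
process next event → 57; now {}
insert 72 → {72}
process next event → 72; now {}
insert 64 → {64}
process next event → 64; now {}
insert 38 → {38}
process next event → 38; now {}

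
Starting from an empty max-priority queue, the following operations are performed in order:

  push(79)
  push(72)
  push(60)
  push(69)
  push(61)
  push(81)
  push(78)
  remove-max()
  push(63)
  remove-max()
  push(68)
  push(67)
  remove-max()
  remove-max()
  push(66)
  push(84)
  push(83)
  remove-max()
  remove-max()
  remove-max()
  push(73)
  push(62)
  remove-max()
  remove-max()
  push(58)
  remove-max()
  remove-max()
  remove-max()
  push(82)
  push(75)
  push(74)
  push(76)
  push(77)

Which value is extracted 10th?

insert 79 → {79}
insert 72 → {79, 72}
insert 60 → {79, 72, 60}
insert 69 → {79, 72, 69, 60}
insert 61 → {79, 72, 69, 61, 60}
insert 81 → {81, 79, 72, 69, 61, 60}
insert 78 → {81, 79, 78, 72, 69, 61, 60}
remove-max → 81; now {79, 78, 72, 69, 61, 60}
insert 63 → {79, 78, 72, 69, 63, 61, 60}
remove-max → 79; now {78, 72, 69, 63, 61, 60}
insert 68 → {78, 72, 69, 68, 63, 61, 60}
insert 67 → {78, 72, 69, 68, 67, 63, 61, 60}
remove-max → 78; now {72, 69, 68, 67, 63, 61, 60}
remove-max → 72; now {69, 68, 67, 63, 61, 60}
insert 66 → {69, 68, 67, 66, 63, 61, 60}
insert 84 → {84, 69, 68, 67, 66, 63, 61, 60}
insert 83 → {84, 83, 69, 68, 67, 66, 63, 61, 60}
remove-max → 84; now {83, 69, 68, 67, 66, 63, 61, 60}
remove-max → 83; now {69, 68, 67, 66, 63, 61, 60}
remove-max → 69; now {68, 67, 66, 63, 61, 60}
insert 73 → {73, 68, 67, 66, 63, 61, 60}
insert 62 → {73, 68, 67, 66, 63, 62, 61, 60}
remove-max → 73; now {68, 67, 66, 63, 62, 61, 60}
remove-max → 68; now {67, 66, 63, 62, 61, 60}
insert 58 → {67, 66, 63, 62, 61, 60, 58}
remove-max → 67; now {66, 63, 62, 61, 60, 58}
remove-max → 66; now {63, 62, 61, 60, 58}
remove-max → 63; now {62, 61, 60, 58}
insert 82 → {82, 62, 61, 60, 58}
insert 75 → {82, 75, 62, 61, 60, 58}
insert 74 → {82, 75, 74, 62, 61, 60, 58}
insert 76 → {82, 76, 75, 74, 62, 61, 60, 58}
insert 77 → {82, 77, 76, 75, 74, 62, 61, 60, 58}

67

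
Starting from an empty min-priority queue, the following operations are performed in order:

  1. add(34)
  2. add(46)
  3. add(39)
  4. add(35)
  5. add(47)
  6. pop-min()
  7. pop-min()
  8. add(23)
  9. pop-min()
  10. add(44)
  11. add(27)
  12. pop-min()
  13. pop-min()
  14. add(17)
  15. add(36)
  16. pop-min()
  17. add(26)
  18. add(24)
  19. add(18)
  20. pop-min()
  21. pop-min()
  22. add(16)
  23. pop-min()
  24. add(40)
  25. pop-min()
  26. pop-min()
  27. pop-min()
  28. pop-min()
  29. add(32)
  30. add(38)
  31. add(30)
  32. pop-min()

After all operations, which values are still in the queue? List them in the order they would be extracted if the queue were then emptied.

insert 34 → {34}
insert 46 → {34, 46}
insert 39 → {34, 39, 46}
insert 35 → {34, 35, 39, 46}
insert 47 → {34, 35, 39, 46, 47}
pop-min → 34; now {35, 39, 46, 47}
pop-min → 35; now {39, 46, 47}
insert 23 → {23, 39, 46, 47}
pop-min → 23; now {39, 46, 47}
insert 44 → {39, 44, 46, 47}
insert 27 → {27, 39, 44, 46, 47}
pop-min → 27; now {39, 44, 46, 47}
pop-min → 39; now {44, 46, 47}
insert 17 → {17, 44, 46, 47}
insert 36 → {17, 36, 44, 46, 47}
pop-min → 17; now {36, 44, 46, 47}
insert 26 → {26, 36, 44, 46, 47}
insert 24 → {24, 26, 36, 44, 46, 47}
insert 18 → {18, 24, 26, 36, 44, 46, 47}
pop-min → 18; now {24, 26, 36, 44, 46, 47}
pop-min → 24; now {26, 36, 44, 46, 47}
insert 16 → {16, 26, 36, 44, 46, 47}
pop-min → 16; now {26, 36, 44, 46, 47}
insert 40 → {26, 36, 40, 44, 46, 47}
pop-min → 26; now {36, 40, 44, 46, 47}
pop-min → 36; now {40, 44, 46, 47}
pop-min → 40; now {44, 46, 47}
pop-min → 44; now {46, 47}
insert 32 → {32, 46, 47}
insert 38 → {32, 38, 46, 47}
insert 30 → {30, 32, 38, 46, 47}
pop-min → 30; now {32, 38, 46, 47}

32, 38, 46, 47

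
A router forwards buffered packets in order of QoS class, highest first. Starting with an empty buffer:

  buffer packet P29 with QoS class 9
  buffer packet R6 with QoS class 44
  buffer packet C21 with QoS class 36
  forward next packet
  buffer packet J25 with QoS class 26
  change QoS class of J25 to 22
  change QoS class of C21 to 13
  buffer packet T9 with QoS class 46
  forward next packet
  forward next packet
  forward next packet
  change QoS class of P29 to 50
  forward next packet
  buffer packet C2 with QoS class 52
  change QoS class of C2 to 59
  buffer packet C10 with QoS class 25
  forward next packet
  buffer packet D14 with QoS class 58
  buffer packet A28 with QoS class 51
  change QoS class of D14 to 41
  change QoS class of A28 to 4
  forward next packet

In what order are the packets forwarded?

[R6, T9, J25, C21, P29, C2, D14]

add P29 (QoS class 9) → {P29:9}
add R6 (QoS class 44) → {R6:44, P29:9}
add C21 (QoS class 36) → {R6:44, C21:36, P29:9}
forward next packet → R6; now {C21:36, P29:9}
add J25 (QoS class 26) → {C21:36, J25:26, P29:9}
update J25 to QoS class 22 → {C21:36, J25:22, P29:9}
update C21 to QoS class 13 → {J25:22, C21:13, P29:9}
add T9 (QoS class 46) → {T9:46, J25:22, C21:13, P29:9}
forward next packet → T9; now {J25:22, C21:13, P29:9}
forward next packet → J25; now {C21:13, P29:9}
forward next packet → C21; now {P29:9}
update P29 to QoS class 50 → {P29:50}
forward next packet → P29; now {}
add C2 (QoS class 52) → {C2:52}
update C2 to QoS class 59 → {C2:59}
add C10 (QoS class 25) → {C2:59, C10:25}
forward next packet → C2; now {C10:25}
add D14 (QoS class 58) → {D14:58, C10:25}
add A28 (QoS class 51) → {D14:58, A28:51, C10:25}
update D14 to QoS class 41 → {A28:51, D14:41, C10:25}
update A28 to QoS class 4 → {D14:41, C10:25, A28:4}
forward next packet → D14; now {C10:25, A28:4}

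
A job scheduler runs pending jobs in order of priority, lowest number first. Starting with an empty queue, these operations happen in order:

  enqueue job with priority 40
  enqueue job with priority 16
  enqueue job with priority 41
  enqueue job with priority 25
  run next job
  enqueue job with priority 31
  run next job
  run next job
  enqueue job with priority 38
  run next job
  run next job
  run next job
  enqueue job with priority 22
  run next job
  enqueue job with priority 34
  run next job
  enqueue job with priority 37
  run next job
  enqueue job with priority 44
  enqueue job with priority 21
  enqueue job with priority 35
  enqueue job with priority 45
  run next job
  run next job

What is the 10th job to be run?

21

insert 40 → {40}
insert 16 → {16, 40}
insert 41 → {16, 40, 41}
insert 25 → {16, 25, 40, 41}
run next job → 16; now {25, 40, 41}
insert 31 → {25, 31, 40, 41}
run next job → 25; now {31, 40, 41}
run next job → 31; now {40, 41}
insert 38 → {38, 40, 41}
run next job → 38; now {40, 41}
run next job → 40; now {41}
run next job → 41; now {}
insert 22 → {22}
run next job → 22; now {}
insert 34 → {34}
run next job → 34; now {}
insert 37 → {37}
run next job → 37; now {}
insert 44 → {44}
insert 21 → {21, 44}
insert 35 → {21, 35, 44}
insert 45 → {21, 35, 44, 45}
run next job → 21; now {35, 44, 45}
run next job → 35; now {44, 45}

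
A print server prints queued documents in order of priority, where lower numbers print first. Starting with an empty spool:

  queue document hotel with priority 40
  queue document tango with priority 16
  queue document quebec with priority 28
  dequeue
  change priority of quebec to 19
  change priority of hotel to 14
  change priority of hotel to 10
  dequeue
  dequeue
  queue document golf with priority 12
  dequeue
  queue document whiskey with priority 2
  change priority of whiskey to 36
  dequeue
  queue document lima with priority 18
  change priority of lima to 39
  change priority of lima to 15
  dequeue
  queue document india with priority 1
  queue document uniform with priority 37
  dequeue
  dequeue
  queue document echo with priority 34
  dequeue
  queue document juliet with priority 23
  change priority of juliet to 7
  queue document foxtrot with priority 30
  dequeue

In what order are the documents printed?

[tango, hotel, quebec, golf, whiskey, lima, india, uniform, echo, juliet]

add hotel (priority 40) → {hotel:40}
add tango (priority 16) → {tango:16, hotel:40}
add quebec (priority 28) → {tango:16, quebec:28, hotel:40}
dequeue → tango; now {quebec:28, hotel:40}
update quebec to priority 19 → {quebec:19, hotel:40}
update hotel to priority 14 → {hotel:14, quebec:19}
update hotel to priority 10 → {hotel:10, quebec:19}
dequeue → hotel; now {quebec:19}
dequeue → quebec; now {}
add golf (priority 12) → {golf:12}
dequeue → golf; now {}
add whiskey (priority 2) → {whiskey:2}
update whiskey to priority 36 → {whiskey:36}
dequeue → whiskey; now {}
add lima (priority 18) → {lima:18}
update lima to priority 39 → {lima:39}
update lima to priority 15 → {lima:15}
dequeue → lima; now {}
add india (priority 1) → {india:1}
add uniform (priority 37) → {india:1, uniform:37}
dequeue → india; now {uniform:37}
dequeue → uniform; now {}
add echo (priority 34) → {echo:34}
dequeue → echo; now {}
add juliet (priority 23) → {juliet:23}
update juliet to priority 7 → {juliet:7}
add foxtrot (priority 30) → {juliet:7, foxtrot:30}
dequeue → juliet; now {foxtrot:30}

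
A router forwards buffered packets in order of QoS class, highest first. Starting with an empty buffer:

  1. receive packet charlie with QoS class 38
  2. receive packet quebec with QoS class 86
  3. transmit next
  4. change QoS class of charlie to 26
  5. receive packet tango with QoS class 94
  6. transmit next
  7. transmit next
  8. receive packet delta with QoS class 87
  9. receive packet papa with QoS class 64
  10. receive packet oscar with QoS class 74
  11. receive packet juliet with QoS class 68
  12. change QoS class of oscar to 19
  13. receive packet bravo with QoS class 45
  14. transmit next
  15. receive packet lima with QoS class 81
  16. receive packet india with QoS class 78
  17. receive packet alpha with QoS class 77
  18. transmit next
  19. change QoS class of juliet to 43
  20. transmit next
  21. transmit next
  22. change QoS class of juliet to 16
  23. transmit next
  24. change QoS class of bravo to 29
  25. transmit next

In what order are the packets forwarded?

add charlie (QoS class 38) → {charlie:38}
add quebec (QoS class 86) → {quebec:86, charlie:38}
transmit next → quebec; now {charlie:38}
update charlie to QoS class 26 → {charlie:26}
add tango (QoS class 94) → {tango:94, charlie:26}
transmit next → tango; now {charlie:26}
transmit next → charlie; now {}
add delta (QoS class 87) → {delta:87}
add papa (QoS class 64) → {delta:87, papa:64}
add oscar (QoS class 74) → {delta:87, oscar:74, papa:64}
add juliet (QoS class 68) → {delta:87, oscar:74, juliet:68, papa:64}
update oscar to QoS class 19 → {delta:87, juliet:68, papa:64, oscar:19}
add bravo (QoS class 45) → {delta:87, juliet:68, papa:64, bravo:45, oscar:19}
transmit next → delta; now {juliet:68, papa:64, bravo:45, oscar:19}
add lima (QoS class 81) → {lima:81, juliet:68, papa:64, bravo:45, oscar:19}
add india (QoS class 78) → {lima:81, india:78, juliet:68, papa:64, bravo:45, oscar:19}
add alpha (QoS class 77) → {lima:81, india:78, alpha:77, juliet:68, papa:64, bravo:45, oscar:19}
transmit next → lima; now {india:78, alpha:77, juliet:68, papa:64, bravo:45, oscar:19}
update juliet to QoS class 43 → {india:78, alpha:77, papa:64, bravo:45, juliet:43, oscar:19}
transmit next → india; now {alpha:77, papa:64, bravo:45, juliet:43, oscar:19}
transmit next → alpha; now {papa:64, bravo:45, juliet:43, oscar:19}
update juliet to QoS class 16 → {papa:64, bravo:45, oscar:19, juliet:16}
transmit next → papa; now {bravo:45, oscar:19, juliet:16}
update bravo to QoS class 29 → {bravo:29, oscar:19, juliet:16}
transmit next → bravo; now {oscar:19, juliet:16}

quebec → tango → charlie → delta → lima → india → alpha → papa → bravo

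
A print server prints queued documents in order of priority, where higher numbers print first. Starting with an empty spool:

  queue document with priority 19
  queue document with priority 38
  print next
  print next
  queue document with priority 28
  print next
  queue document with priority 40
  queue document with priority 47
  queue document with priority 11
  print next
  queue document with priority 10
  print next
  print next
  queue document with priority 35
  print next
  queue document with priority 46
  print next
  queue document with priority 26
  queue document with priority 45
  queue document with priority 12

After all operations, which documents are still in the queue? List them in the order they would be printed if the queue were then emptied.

insert 19 → {19}
insert 38 → {38, 19}
print next → 38; now {19}
print next → 19; now {}
insert 28 → {28}
print next → 28; now {}
insert 40 → {40}
insert 47 → {47, 40}
insert 11 → {47, 40, 11}
print next → 47; now {40, 11}
insert 10 → {40, 11, 10}
print next → 40; now {11, 10}
print next → 11; now {10}
insert 35 → {35, 10}
print next → 35; now {10}
insert 46 → {46, 10}
print next → 46; now {10}
insert 26 → {26, 10}
insert 45 → {45, 26, 10}
insert 12 → {45, 26, 12, 10}

45 → 26 → 12 → 10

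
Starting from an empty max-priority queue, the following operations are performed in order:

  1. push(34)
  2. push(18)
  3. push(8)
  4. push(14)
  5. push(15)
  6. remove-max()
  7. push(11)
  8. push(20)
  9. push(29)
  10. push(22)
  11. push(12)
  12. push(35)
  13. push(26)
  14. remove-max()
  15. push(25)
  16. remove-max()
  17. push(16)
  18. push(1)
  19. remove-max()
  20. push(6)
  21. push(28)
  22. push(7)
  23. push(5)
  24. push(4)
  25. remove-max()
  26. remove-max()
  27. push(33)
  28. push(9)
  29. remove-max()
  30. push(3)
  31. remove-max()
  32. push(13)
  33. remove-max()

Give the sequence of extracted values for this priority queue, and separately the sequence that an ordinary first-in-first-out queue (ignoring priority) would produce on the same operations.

priority queue: [34, 35, 29, 26, 28, 25, 33, 22, 20]; FIFO queue: 34 → 18 → 8 → 14 → 15 → 11 → 20 → 29 → 22

insert 34 → {34}
insert 18 → {34, 18}
insert 8 → {34, 18, 8}
insert 14 → {34, 18, 14, 8}
insert 15 → {34, 18, 15, 14, 8}
remove-max → 34; now {18, 15, 14, 8}
insert 11 → {18, 15, 14, 11, 8}
insert 20 → {20, 18, 15, 14, 11, 8}
insert 29 → {29, 20, 18, 15, 14, 11, 8}
insert 22 → {29, 22, 20, 18, 15, 14, 11, 8}
insert 12 → {29, 22, 20, 18, 15, 14, 12, 11, 8}
insert 35 → {35, 29, 22, 20, 18, 15, 14, 12, 11, 8}
insert 26 → {35, 29, 26, 22, 20, 18, 15, 14, 12, 11, 8}
remove-max → 35; now {29, 26, 22, 20, 18, 15, 14, 12, 11, 8}
insert 25 → {29, 26, 25, 22, 20, 18, 15, 14, 12, 11, 8}
remove-max → 29; now {26, 25, 22, 20, 18, 15, 14, 12, 11, 8}
insert 16 → {26, 25, 22, 20, 18, 16, 15, 14, 12, 11, 8}
insert 1 → {26, 25, 22, 20, 18, 16, 15, 14, 12, 11, 8, 1}
remove-max → 26; now {25, 22, 20, 18, 16, 15, 14, 12, 11, 8, 1}
insert 6 → {25, 22, 20, 18, 16, 15, 14, 12, 11, 8, 6, 1}
insert 28 → {28, 25, 22, 20, 18, 16, 15, 14, 12, 11, 8, 6, 1}
insert 7 → {28, 25, 22, 20, 18, 16, 15, 14, 12, 11, 8, 7, 6, 1}
insert 5 → {28, 25, 22, 20, 18, 16, 15, 14, 12, 11, 8, 7, 6, 5, 1}
insert 4 → {28, 25, 22, 20, 18, 16, 15, 14, 12, 11, 8, 7, 6, 5, 4, 1}
remove-max → 28; now {25, 22, 20, 18, 16, 15, 14, 12, 11, 8, 7, 6, 5, 4, 1}
remove-max → 25; now {22, 20, 18, 16, 15, 14, 12, 11, 8, 7, 6, 5, 4, 1}
insert 33 → {33, 22, 20, 18, 16, 15, 14, 12, 11, 8, 7, 6, 5, 4, 1}
insert 9 → {33, 22, 20, 18, 16, 15, 14, 12, 11, 9, 8, 7, 6, 5, 4, 1}
remove-max → 33; now {22, 20, 18, 16, 15, 14, 12, 11, 9, 8, 7, 6, 5, 4, 1}
insert 3 → {22, 20, 18, 16, 15, 14, 12, 11, 9, 8, 7, 6, 5, 4, 3, 1}
remove-max → 22; now {20, 18, 16, 15, 14, 12, 11, 9, 8, 7, 6, 5, 4, 3, 1}
insert 13 → {20, 18, 16, 15, 14, 13, 12, 11, 9, 8, 7, 6, 5, 4, 3, 1}
remove-max → 20; now {18, 16, 15, 14, 13, 12, 11, 9, 8, 7, 6, 5, 4, 3, 1}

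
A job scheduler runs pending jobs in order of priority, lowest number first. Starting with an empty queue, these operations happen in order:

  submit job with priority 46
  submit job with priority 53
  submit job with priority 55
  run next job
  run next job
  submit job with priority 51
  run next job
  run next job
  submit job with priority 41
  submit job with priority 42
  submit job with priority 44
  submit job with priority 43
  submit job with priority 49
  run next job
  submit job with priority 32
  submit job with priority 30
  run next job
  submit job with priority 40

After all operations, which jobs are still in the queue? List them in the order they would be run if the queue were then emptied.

32, 40, 42, 43, 44, 49

insert 46 → {46}
insert 53 → {46, 53}
insert 55 → {46, 53, 55}
run next job → 46; now {53, 55}
run next job → 53; now {55}
insert 51 → {51, 55}
run next job → 51; now {55}
run next job → 55; now {}
insert 41 → {41}
insert 42 → {41, 42}
insert 44 → {41, 42, 44}
insert 43 → {41, 42, 43, 44}
insert 49 → {41, 42, 43, 44, 49}
run next job → 41; now {42, 43, 44, 49}
insert 32 → {32, 42, 43, 44, 49}
insert 30 → {30, 32, 42, 43, 44, 49}
run next job → 30; now {32, 42, 43, 44, 49}
insert 40 → {32, 40, 42, 43, 44, 49}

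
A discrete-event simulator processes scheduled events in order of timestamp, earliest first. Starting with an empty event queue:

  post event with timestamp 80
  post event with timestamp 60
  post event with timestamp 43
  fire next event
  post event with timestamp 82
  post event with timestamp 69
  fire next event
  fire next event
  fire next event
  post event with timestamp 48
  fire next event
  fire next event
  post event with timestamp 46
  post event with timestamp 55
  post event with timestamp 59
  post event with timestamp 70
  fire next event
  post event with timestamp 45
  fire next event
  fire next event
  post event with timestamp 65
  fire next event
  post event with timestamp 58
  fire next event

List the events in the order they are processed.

43, 60, 69, 80, 48, 82, 46, 45, 55, 59, 58

insert 80 → {80}
insert 60 → {60, 80}
insert 43 → {43, 60, 80}
fire next event → 43; now {60, 80}
insert 82 → {60, 80, 82}
insert 69 → {60, 69, 80, 82}
fire next event → 60; now {69, 80, 82}
fire next event → 69; now {80, 82}
fire next event → 80; now {82}
insert 48 → {48, 82}
fire next event → 48; now {82}
fire next event → 82; now {}
insert 46 → {46}
insert 55 → {46, 55}
insert 59 → {46, 55, 59}
insert 70 → {46, 55, 59, 70}
fire next event → 46; now {55, 59, 70}
insert 45 → {45, 55, 59, 70}
fire next event → 45; now {55, 59, 70}
fire next event → 55; now {59, 70}
insert 65 → {59, 65, 70}
fire next event → 59; now {65, 70}
insert 58 → {58, 65, 70}
fire next event → 58; now {65, 70}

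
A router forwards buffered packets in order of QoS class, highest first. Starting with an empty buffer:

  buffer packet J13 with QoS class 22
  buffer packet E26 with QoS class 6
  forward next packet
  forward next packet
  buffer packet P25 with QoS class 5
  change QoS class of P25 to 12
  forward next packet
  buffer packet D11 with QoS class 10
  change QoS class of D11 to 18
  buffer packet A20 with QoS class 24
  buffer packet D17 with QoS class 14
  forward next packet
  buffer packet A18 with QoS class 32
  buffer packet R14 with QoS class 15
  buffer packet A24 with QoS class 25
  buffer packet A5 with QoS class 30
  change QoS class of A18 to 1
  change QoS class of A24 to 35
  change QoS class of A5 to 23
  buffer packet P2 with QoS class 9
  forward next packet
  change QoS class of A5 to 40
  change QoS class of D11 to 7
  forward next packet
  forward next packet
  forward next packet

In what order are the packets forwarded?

[J13, E26, P25, A20, A24, A5, R14, D17]

add J13 (QoS class 22) → {J13:22}
add E26 (QoS class 6) → {J13:22, E26:6}
forward next packet → J13; now {E26:6}
forward next packet → E26; now {}
add P25 (QoS class 5) → {P25:5}
update P25 to QoS class 12 → {P25:12}
forward next packet → P25; now {}
add D11 (QoS class 10) → {D11:10}
update D11 to QoS class 18 → {D11:18}
add A20 (QoS class 24) → {A20:24, D11:18}
add D17 (QoS class 14) → {A20:24, D11:18, D17:14}
forward next packet → A20; now {D11:18, D17:14}
add A18 (QoS class 32) → {A18:32, D11:18, D17:14}
add R14 (QoS class 15) → {A18:32, D11:18, R14:15, D17:14}
add A24 (QoS class 25) → {A18:32, A24:25, D11:18, R14:15, D17:14}
add A5 (QoS class 30) → {A18:32, A5:30, A24:25, D11:18, R14:15, D17:14}
update A18 to QoS class 1 → {A5:30, A24:25, D11:18, R14:15, D17:14, A18:1}
update A24 to QoS class 35 → {A24:35, A5:30, D11:18, R14:15, D17:14, A18:1}
update A5 to QoS class 23 → {A24:35, A5:23, D11:18, R14:15, D17:14, A18:1}
add P2 (QoS class 9) → {A24:35, A5:23, D11:18, R14:15, D17:14, P2:9, A18:1}
forward next packet → A24; now {A5:23, D11:18, R14:15, D17:14, P2:9, A18:1}
update A5 to QoS class 40 → {A5:40, D11:18, R14:15, D17:14, P2:9, A18:1}
update D11 to QoS class 7 → {A5:40, R14:15, D17:14, P2:9, D11:7, A18:1}
forward next packet → A5; now {R14:15, D17:14, P2:9, D11:7, A18:1}
forward next packet → R14; now {D17:14, P2:9, D11:7, A18:1}
forward next packet → D17; now {P2:9, D11:7, A18:1}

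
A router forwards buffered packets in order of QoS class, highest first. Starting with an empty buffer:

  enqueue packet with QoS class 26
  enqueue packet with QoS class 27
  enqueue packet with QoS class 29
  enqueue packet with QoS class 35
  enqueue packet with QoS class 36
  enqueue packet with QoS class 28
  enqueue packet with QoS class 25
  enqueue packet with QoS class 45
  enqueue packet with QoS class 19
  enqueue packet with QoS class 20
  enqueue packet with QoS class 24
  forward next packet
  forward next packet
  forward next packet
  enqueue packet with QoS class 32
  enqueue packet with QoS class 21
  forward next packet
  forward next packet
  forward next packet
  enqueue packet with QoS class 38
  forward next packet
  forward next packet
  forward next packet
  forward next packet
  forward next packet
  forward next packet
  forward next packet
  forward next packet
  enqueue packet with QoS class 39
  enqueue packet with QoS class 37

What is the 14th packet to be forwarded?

insert 26 → {26}
insert 27 → {27, 26}
insert 29 → {29, 27, 26}
insert 35 → {35, 29, 27, 26}
insert 36 → {36, 35, 29, 27, 26}
insert 28 → {36, 35, 29, 28, 27, 26}
insert 25 → {36, 35, 29, 28, 27, 26, 25}
insert 45 → {45, 36, 35, 29, 28, 27, 26, 25}
insert 19 → {45, 36, 35, 29, 28, 27, 26, 25, 19}
insert 20 → {45, 36, 35, 29, 28, 27, 26, 25, 20, 19}
insert 24 → {45, 36, 35, 29, 28, 27, 26, 25, 24, 20, 19}
forward next packet → 45; now {36, 35, 29, 28, 27, 26, 25, 24, 20, 19}
forward next packet → 36; now {35, 29, 28, 27, 26, 25, 24, 20, 19}
forward next packet → 35; now {29, 28, 27, 26, 25, 24, 20, 19}
insert 32 → {32, 29, 28, 27, 26, 25, 24, 20, 19}
insert 21 → {32, 29, 28, 27, 26, 25, 24, 21, 20, 19}
forward next packet → 32; now {29, 28, 27, 26, 25, 24, 21, 20, 19}
forward next packet → 29; now {28, 27, 26, 25, 24, 21, 20, 19}
forward next packet → 28; now {27, 26, 25, 24, 21, 20, 19}
insert 38 → {38, 27, 26, 25, 24, 21, 20, 19}
forward next packet → 38; now {27, 26, 25, 24, 21, 20, 19}
forward next packet → 27; now {26, 25, 24, 21, 20, 19}
forward next packet → 26; now {25, 24, 21, 20, 19}
forward next packet → 25; now {24, 21, 20, 19}
forward next packet → 24; now {21, 20, 19}
forward next packet → 21; now {20, 19}
forward next packet → 20; now {19}
forward next packet → 19; now {}
insert 39 → {39}
insert 37 → {39, 37}

19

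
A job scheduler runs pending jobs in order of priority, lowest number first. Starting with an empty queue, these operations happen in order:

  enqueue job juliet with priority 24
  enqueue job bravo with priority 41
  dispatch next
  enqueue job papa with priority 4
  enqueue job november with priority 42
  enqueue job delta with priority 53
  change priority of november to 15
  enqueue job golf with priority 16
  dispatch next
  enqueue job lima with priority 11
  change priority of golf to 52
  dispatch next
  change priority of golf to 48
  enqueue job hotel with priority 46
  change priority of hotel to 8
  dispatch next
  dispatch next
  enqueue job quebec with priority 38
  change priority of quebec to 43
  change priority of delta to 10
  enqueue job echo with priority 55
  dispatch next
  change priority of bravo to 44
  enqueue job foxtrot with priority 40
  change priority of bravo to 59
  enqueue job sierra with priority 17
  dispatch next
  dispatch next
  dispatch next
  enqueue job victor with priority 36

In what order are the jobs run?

juliet, papa, lima, hotel, november, delta, sierra, foxtrot, quebec

add juliet (priority 24) → {juliet:24}
add bravo (priority 41) → {juliet:24, bravo:41}
dispatch next → juliet; now {bravo:41}
add papa (priority 4) → {papa:4, bravo:41}
add november (priority 42) → {papa:4, bravo:41, november:42}
add delta (priority 53) → {papa:4, bravo:41, november:42, delta:53}
update november to priority 15 → {papa:4, november:15, bravo:41, delta:53}
add golf (priority 16) → {papa:4, november:15, golf:16, bravo:41, delta:53}
dispatch next → papa; now {november:15, golf:16, bravo:41, delta:53}
add lima (priority 11) → {lima:11, november:15, golf:16, bravo:41, delta:53}
update golf to priority 52 → {lima:11, november:15, bravo:41, golf:52, delta:53}
dispatch next → lima; now {november:15, bravo:41, golf:52, delta:53}
update golf to priority 48 → {november:15, bravo:41, golf:48, delta:53}
add hotel (priority 46) → {november:15, bravo:41, hotel:46, golf:48, delta:53}
update hotel to priority 8 → {hotel:8, november:15, bravo:41, golf:48, delta:53}
dispatch next → hotel; now {november:15, bravo:41, golf:48, delta:53}
dispatch next → november; now {bravo:41, golf:48, delta:53}
add quebec (priority 38) → {quebec:38, bravo:41, golf:48, delta:53}
update quebec to priority 43 → {bravo:41, quebec:43, golf:48, delta:53}
update delta to priority 10 → {delta:10, bravo:41, quebec:43, golf:48}
add echo (priority 55) → {delta:10, bravo:41, quebec:43, golf:48, echo:55}
dispatch next → delta; now {bravo:41, quebec:43, golf:48, echo:55}
update bravo to priority 44 → {quebec:43, bravo:44, golf:48, echo:55}
add foxtrot (priority 40) → {foxtrot:40, quebec:43, bravo:44, golf:48, echo:55}
update bravo to priority 59 → {foxtrot:40, quebec:43, golf:48, echo:55, bravo:59}
add sierra (priority 17) → {sierra:17, foxtrot:40, quebec:43, golf:48, echo:55, bravo:59}
dispatch next → sierra; now {foxtrot:40, quebec:43, golf:48, echo:55, bravo:59}
dispatch next → foxtrot; now {quebec:43, golf:48, echo:55, bravo:59}
dispatch next → quebec; now {golf:48, echo:55, bravo:59}
add victor (priority 36) → {victor:36, golf:48, echo:55, bravo:59}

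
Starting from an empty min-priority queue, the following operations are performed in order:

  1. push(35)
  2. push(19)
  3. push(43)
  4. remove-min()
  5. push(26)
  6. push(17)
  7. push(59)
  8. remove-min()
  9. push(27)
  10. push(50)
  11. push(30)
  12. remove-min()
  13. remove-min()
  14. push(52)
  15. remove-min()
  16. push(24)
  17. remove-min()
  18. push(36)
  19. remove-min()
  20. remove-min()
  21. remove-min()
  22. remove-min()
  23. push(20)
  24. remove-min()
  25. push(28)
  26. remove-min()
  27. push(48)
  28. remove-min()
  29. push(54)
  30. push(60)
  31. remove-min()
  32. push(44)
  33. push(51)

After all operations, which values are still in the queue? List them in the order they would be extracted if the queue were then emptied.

44, 51, 54, 59, 60

insert 35 → {35}
insert 19 → {19, 35}
insert 43 → {19, 35, 43}
remove-min → 19; now {35, 43}
insert 26 → {26, 35, 43}
insert 17 → {17, 26, 35, 43}
insert 59 → {17, 26, 35, 43, 59}
remove-min → 17; now {26, 35, 43, 59}
insert 27 → {26, 27, 35, 43, 59}
insert 50 → {26, 27, 35, 43, 50, 59}
insert 30 → {26, 27, 30, 35, 43, 50, 59}
remove-min → 26; now {27, 30, 35, 43, 50, 59}
remove-min → 27; now {30, 35, 43, 50, 59}
insert 52 → {30, 35, 43, 50, 52, 59}
remove-min → 30; now {35, 43, 50, 52, 59}
insert 24 → {24, 35, 43, 50, 52, 59}
remove-min → 24; now {35, 43, 50, 52, 59}
insert 36 → {35, 36, 43, 50, 52, 59}
remove-min → 35; now {36, 43, 50, 52, 59}
remove-min → 36; now {43, 50, 52, 59}
remove-min → 43; now {50, 52, 59}
remove-min → 50; now {52, 59}
insert 20 → {20, 52, 59}
remove-min → 20; now {52, 59}
insert 28 → {28, 52, 59}
remove-min → 28; now {52, 59}
insert 48 → {48, 52, 59}
remove-min → 48; now {52, 59}
insert 54 → {52, 54, 59}
insert 60 → {52, 54, 59, 60}
remove-min → 52; now {54, 59, 60}
insert 44 → {44, 54, 59, 60}
insert 51 → {44, 51, 54, 59, 60}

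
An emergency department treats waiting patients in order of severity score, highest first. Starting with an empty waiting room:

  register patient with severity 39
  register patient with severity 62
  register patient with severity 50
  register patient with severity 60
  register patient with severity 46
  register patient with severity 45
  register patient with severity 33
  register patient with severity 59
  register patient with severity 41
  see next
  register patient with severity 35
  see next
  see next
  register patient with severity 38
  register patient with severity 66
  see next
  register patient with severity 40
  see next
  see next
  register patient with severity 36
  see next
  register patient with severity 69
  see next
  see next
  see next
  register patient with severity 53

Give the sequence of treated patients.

62, 60, 59, 66, 50, 46, 45, 69, 41, 40

insert 39 → {39}
insert 62 → {62, 39}
insert 50 → {62, 50, 39}
insert 60 → {62, 60, 50, 39}
insert 46 → {62, 60, 50, 46, 39}
insert 45 → {62, 60, 50, 46, 45, 39}
insert 33 → {62, 60, 50, 46, 45, 39, 33}
insert 59 → {62, 60, 59, 50, 46, 45, 39, 33}
insert 41 → {62, 60, 59, 50, 46, 45, 41, 39, 33}
see next → 62; now {60, 59, 50, 46, 45, 41, 39, 33}
insert 35 → {60, 59, 50, 46, 45, 41, 39, 35, 33}
see next → 60; now {59, 50, 46, 45, 41, 39, 35, 33}
see next → 59; now {50, 46, 45, 41, 39, 35, 33}
insert 38 → {50, 46, 45, 41, 39, 38, 35, 33}
insert 66 → {66, 50, 46, 45, 41, 39, 38, 35, 33}
see next → 66; now {50, 46, 45, 41, 39, 38, 35, 33}
insert 40 → {50, 46, 45, 41, 40, 39, 38, 35, 33}
see next → 50; now {46, 45, 41, 40, 39, 38, 35, 33}
see next → 46; now {45, 41, 40, 39, 38, 35, 33}
insert 36 → {45, 41, 40, 39, 38, 36, 35, 33}
see next → 45; now {41, 40, 39, 38, 36, 35, 33}
insert 69 → {69, 41, 40, 39, 38, 36, 35, 33}
see next → 69; now {41, 40, 39, 38, 36, 35, 33}
see next → 41; now {40, 39, 38, 36, 35, 33}
see next → 40; now {39, 38, 36, 35, 33}
insert 53 → {53, 39, 38, 36, 35, 33}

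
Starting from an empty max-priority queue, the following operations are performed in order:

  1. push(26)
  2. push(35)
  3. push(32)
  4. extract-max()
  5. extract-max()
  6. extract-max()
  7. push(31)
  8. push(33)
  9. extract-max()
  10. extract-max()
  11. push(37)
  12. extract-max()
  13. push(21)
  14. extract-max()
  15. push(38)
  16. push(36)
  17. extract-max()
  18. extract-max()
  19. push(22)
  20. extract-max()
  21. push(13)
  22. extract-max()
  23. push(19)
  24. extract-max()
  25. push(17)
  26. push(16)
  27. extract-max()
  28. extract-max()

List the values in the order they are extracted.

35, 32, 26, 33, 31, 37, 21, 38, 36, 22, 13, 19, 17, 16

insert 26 → {26}
insert 35 → {35, 26}
insert 32 → {35, 32, 26}
extract-max → 35; now {32, 26}
extract-max → 32; now {26}
extract-max → 26; now {}
insert 31 → {31}
insert 33 → {33, 31}
extract-max → 33; now {31}
extract-max → 31; now {}
insert 37 → {37}
extract-max → 37; now {}
insert 21 → {21}
extract-max → 21; now {}
insert 38 → {38}
insert 36 → {38, 36}
extract-max → 38; now {36}
extract-max → 36; now {}
insert 22 → {22}
extract-max → 22; now {}
insert 13 → {13}
extract-max → 13; now {}
insert 19 → {19}
extract-max → 19; now {}
insert 17 → {17}
insert 16 → {17, 16}
extract-max → 17; now {16}
extract-max → 16; now {}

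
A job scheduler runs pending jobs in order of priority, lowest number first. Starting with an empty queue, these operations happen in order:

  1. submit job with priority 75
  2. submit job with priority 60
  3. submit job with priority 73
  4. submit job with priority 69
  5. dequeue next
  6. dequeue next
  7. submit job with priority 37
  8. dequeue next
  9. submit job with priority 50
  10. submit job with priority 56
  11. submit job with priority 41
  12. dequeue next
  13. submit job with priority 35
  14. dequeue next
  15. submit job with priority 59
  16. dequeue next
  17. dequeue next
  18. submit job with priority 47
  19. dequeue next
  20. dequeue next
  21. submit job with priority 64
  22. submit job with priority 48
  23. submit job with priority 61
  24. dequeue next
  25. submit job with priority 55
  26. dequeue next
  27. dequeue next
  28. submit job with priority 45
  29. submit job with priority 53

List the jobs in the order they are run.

60, 69, 37, 41, 35, 50, 56, 47, 59, 48, 55, 61

insert 75 → {75}
insert 60 → {60, 75}
insert 73 → {60, 73, 75}
insert 69 → {60, 69, 73, 75}
dequeue next → 60; now {69, 73, 75}
dequeue next → 69; now {73, 75}
insert 37 → {37, 73, 75}
dequeue next → 37; now {73, 75}
insert 50 → {50, 73, 75}
insert 56 → {50, 56, 73, 75}
insert 41 → {41, 50, 56, 73, 75}
dequeue next → 41; now {50, 56, 73, 75}
insert 35 → {35, 50, 56, 73, 75}
dequeue next → 35; now {50, 56, 73, 75}
insert 59 → {50, 56, 59, 73, 75}
dequeue next → 50; now {56, 59, 73, 75}
dequeue next → 56; now {59, 73, 75}
insert 47 → {47, 59, 73, 75}
dequeue next → 47; now {59, 73, 75}
dequeue next → 59; now {73, 75}
insert 64 → {64, 73, 75}
insert 48 → {48, 64, 73, 75}
insert 61 → {48, 61, 64, 73, 75}
dequeue next → 48; now {61, 64, 73, 75}
insert 55 → {55, 61, 64, 73, 75}
dequeue next → 55; now {61, 64, 73, 75}
dequeue next → 61; now {64, 73, 75}
insert 45 → {45, 64, 73, 75}
insert 53 → {45, 53, 64, 73, 75}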